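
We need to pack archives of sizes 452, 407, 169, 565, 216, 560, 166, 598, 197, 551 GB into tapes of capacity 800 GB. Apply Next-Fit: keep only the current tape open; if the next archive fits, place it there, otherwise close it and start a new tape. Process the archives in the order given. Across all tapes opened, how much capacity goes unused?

919

tape 1: place 452 GB, 348 GB left
tape 2: place 407 GB, 393 GB left
tape 2: place 169 GB, 224 GB left
tape 3: place 565 GB, 235 GB left
tape 3: place 216 GB, 19 GB left
tape 4: place 560 GB, 240 GB left
tape 4: place 166 GB, 74 GB left
tape 5: place 598 GB, 202 GB left
tape 5: place 197 GB, 5 GB left
tape 6: place 551 GB, 249 GB left
6 tapes × 800 GB = 4800 GB; used 3881 GB; unused 919 GB.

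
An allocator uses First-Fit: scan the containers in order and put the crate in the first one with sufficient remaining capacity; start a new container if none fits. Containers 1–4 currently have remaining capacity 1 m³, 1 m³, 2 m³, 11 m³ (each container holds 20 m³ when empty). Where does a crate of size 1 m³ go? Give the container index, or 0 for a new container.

1

Containers with room: container 1 (1 m³), container 2 (1 m³), container 3 (2 m³), container 4 (11 m³).
The first with room is container 1.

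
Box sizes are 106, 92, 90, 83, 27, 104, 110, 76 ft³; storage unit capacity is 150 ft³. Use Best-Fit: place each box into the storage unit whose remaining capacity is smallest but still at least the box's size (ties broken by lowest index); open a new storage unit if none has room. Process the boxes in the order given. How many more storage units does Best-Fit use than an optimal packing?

Best-Fit: [106,27] [92] [90] [83] [104] [110] [76] → 7 storage units.
7 boxes exceed 75 ft³ (half the capacity), and no two of those can share a storage unit, so at least 7 storage units are needed.
So 7 is already optimal.

0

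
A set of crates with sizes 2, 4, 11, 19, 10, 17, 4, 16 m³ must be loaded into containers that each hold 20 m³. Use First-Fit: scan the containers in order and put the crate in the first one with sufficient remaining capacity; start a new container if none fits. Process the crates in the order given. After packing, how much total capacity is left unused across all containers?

container 1: place 2 m³, 18 m³ left
container 1: place 4 m³, 14 m³ left
container 1: place 11 m³, 3 m³ left
container 2: place 19 m³, 1 m³ left
container 3: place 10 m³, 10 m³ left
container 4: place 17 m³, 3 m³ left
container 3: place 4 m³, 6 m³ left
container 5: place 16 m³, 4 m³ left
5 containers × 20 m³ = 100 m³; used 83 m³; unused 17 m³.

17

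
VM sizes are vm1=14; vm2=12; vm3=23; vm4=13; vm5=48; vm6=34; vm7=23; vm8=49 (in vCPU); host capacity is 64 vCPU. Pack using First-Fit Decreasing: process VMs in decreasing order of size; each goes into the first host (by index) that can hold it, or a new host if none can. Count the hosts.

Sorted descending: 49, 48, 34, 23, 23, 14, 13, 12.
Put 49 vCPU in host 1; 15 vCPU remain.
Put 48 vCPU in host 2; 16 vCPU remain.
Put 34 vCPU in host 3; 30 vCPU remain.
Put 23 vCPU in host 3; 7 vCPU remain.
Put 23 vCPU in host 4; 41 vCPU remain.
Put 14 vCPU in host 1; 1 vCPU remain.
Put 13 vCPU in host 2; 3 vCPU remain.
Put 12 vCPU in host 4; 29 vCPU remain.

4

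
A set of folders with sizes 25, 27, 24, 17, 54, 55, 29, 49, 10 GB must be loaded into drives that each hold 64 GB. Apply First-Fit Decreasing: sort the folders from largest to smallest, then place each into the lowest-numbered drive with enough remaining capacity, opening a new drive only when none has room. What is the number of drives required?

6

Sorted descending: 55, 54, 49, 29, 27, 25, 24, 17, 10.
Put 55 GB in drive 1; 9 GB remain.
Put 54 GB in drive 2; 10 GB remain.
Put 49 GB in drive 3; 15 GB remain.
Put 29 GB in drive 4; 35 GB remain.
Put 27 GB in drive 4; 8 GB remain.
Put 25 GB in drive 5; 39 GB remain.
Put 24 GB in drive 5; 15 GB remain.
Put 17 GB in drive 6; 47 GB remain.
Put 10 GB in drive 2; 0 GB remain.
Final drives: [55] [54,10] [49] [29,27] [25,24] [17].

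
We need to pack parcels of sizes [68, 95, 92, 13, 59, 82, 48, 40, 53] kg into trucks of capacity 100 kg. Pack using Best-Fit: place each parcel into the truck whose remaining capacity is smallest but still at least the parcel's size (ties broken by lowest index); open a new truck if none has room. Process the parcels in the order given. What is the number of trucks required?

7

truck 1: place 68 kg, 32 kg left
truck 2: place 95 kg, 5 kg left
truck 3: place 92 kg, 8 kg left
truck 1: place 13 kg, 19 kg left
truck 4: place 59 kg, 41 kg left
truck 5: place 82 kg, 18 kg left
truck 6: place 48 kg, 52 kg left
truck 4: place 40 kg, 1 kg left
truck 7: place 53 kg, 47 kg left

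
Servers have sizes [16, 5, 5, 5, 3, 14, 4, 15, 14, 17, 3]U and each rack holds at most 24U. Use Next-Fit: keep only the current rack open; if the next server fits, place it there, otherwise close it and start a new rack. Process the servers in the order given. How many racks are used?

rack 1: place 16U, 8U left
rack 1: place 5U, 3U left
rack 2: place 5U, 19U left
rack 2: place 5U, 14U left
rack 2: place 3U, 11U left
rack 3: place 14U, 10U left
rack 3: place 4U, 6U left
rack 4: place 15U, 9U left
rack 5: place 14U, 10U left
rack 6: place 17U, 7U left
rack 6: place 3U, 4U left
Final racks: [16,5] [5,5,3] [14,4] [15] [14] [17,3].

6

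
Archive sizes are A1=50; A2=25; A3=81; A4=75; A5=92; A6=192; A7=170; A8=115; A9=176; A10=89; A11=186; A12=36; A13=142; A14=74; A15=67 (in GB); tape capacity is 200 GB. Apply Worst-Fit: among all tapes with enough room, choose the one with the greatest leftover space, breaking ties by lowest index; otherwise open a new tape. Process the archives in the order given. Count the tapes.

A1 (50 GB) → tape 1 (remaining 150 GB)
A2 (25 GB) → tape 1 (remaining 125 GB)
A3 (81 GB) → tape 1 (remaining 44 GB)
A4 (75 GB) → tape 2 (remaining 125 GB)
A5 (92 GB) → tape 2 (remaining 33 GB)
A6 (192 GB) → tape 3 (remaining 8 GB)
A7 (170 GB) → tape 4 (remaining 30 GB)
A8 (115 GB) → tape 5 (remaining 85 GB)
A9 (176 GB) → tape 6 (remaining 24 GB)
A10 (89 GB) → tape 7 (remaining 111 GB)
A11 (186 GB) → tape 8 (remaining 14 GB)
A12 (36 GB) → tape 7 (remaining 75 GB)
A13 (142 GB) → tape 9 (remaining 58 GB)
A14 (74 GB) → tape 5 (remaining 11 GB)
A15 (67 GB) → tape 7 (remaining 8 GB)

9 tapes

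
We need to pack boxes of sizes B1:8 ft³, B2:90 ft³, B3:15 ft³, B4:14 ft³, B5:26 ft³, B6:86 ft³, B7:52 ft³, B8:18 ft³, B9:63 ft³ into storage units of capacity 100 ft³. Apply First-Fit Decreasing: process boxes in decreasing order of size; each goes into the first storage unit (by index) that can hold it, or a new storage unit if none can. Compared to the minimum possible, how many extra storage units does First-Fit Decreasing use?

0

First-Fit Decreasing: [90,8] [86,14] [63,26] [52,18,15] → 4 storage units.
Total size 372 ft³; any packing needs at least ⌈372/100⌉ = 4 storage units.
So 4 is already optimal.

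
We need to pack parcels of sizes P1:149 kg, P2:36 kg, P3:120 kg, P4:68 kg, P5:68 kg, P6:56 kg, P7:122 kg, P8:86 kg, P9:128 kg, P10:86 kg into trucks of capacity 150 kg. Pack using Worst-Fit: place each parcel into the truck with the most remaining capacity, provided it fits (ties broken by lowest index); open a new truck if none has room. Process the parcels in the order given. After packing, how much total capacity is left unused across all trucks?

281

P1 (149 kg) → truck 1 (remaining 1 kg)
P2 (36 kg) → truck 2 (remaining 114 kg)
P3 (120 kg) → truck 3 (remaining 30 kg)
P4 (68 kg) → truck 2 (remaining 46 kg)
P5 (68 kg) → truck 4 (remaining 82 kg)
P6 (56 kg) → truck 4 (remaining 26 kg)
P7 (122 kg) → truck 5 (remaining 28 kg)
P8 (86 kg) → truck 6 (remaining 64 kg)
P9 (128 kg) → truck 7 (remaining 22 kg)
P10 (86 kg) → truck 8 (remaining 64 kg)
8 trucks × 150 kg = 1200 kg; used 919 kg; unused 281 kg.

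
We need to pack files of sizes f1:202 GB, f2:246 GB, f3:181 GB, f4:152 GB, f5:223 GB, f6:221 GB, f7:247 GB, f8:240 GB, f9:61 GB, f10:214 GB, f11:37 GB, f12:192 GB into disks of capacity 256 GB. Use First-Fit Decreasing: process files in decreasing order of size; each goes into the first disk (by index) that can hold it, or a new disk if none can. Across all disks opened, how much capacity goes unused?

Sorted descending: 247, 246, 240, 223, 221, 214, 202, 192, 181, 152, 61, 37.
Put 247 GB in disk 1; 9 GB remain.
Put 246 GB in disk 2; 10 GB remain.
Put 240 GB in disk 3; 16 GB remain.
Put 223 GB in disk 4; 33 GB remain.
Put 221 GB in disk 5; 35 GB remain.
Put 214 GB in disk 6; 42 GB remain.
Put 202 GB in disk 7; 54 GB remain.
Put 192 GB in disk 8; 64 GB remain.
Put 181 GB in disk 9; 75 GB remain.
Put 152 GB in disk 10; 104 GB remain.
Put 61 GB in disk 8; 3 GB remain.
Put 37 GB in disk 6; 5 GB remain.
10 disks × 256 GB = 2560 GB; used 2216 GB; unused 344 GB.

344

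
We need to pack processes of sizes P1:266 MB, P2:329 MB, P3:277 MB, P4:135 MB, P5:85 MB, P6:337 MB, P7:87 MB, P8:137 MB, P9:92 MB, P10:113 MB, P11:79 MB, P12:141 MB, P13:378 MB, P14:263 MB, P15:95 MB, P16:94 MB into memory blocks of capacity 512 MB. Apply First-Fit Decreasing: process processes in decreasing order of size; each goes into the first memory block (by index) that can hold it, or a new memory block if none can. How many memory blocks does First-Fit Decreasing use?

7

Sorted descending: 378, 337, 329, 277, 266, 263, 141, 137, 135, 113, 95, 94, 92, 87, 85, 79.
memory block 1: place 378 MB, 134 MB left
memory block 2: place 337 MB, 175 MB left
memory block 3: place 329 MB, 183 MB left
memory block 4: place 277 MB, 235 MB left
memory block 5: place 266 MB, 246 MB left
memory block 6: place 263 MB, 249 MB left
memory block 2: place 141 MB, 34 MB left
memory block 3: place 137 MB, 46 MB left
memory block 4: place 135 MB, 100 MB left
memory block 1: place 113 MB, 21 MB left
memory block 4: place 95 MB, 5 MB left
memory block 5: place 94 MB, 152 MB left
memory block 5: place 92 MB, 60 MB left
memory block 6: place 87 MB, 162 MB left
memory block 6: place 85 MB, 77 MB left
memory block 7: place 79 MB, 433 MB left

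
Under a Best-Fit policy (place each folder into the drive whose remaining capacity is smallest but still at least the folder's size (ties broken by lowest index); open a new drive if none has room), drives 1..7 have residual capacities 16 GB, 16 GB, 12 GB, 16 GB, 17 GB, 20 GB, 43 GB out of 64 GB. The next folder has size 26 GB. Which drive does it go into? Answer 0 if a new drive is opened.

7

Drives with room: drive 7 (43 GB).
Tightest fit is drive 7 with 43 GB free.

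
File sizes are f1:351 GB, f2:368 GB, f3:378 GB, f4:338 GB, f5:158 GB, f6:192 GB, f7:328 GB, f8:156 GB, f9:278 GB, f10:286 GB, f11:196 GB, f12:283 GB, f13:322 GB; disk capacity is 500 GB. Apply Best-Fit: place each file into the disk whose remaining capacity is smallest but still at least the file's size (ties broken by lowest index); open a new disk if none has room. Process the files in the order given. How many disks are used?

Put f1 (351 GB) in disk 1; 149 GB remain.
Put f2 (368 GB) in disk 2; 132 GB remain.
Put f3 (378 GB) in disk 3; 122 GB remain.
Put f4 (338 GB) in disk 4; 162 GB remain.
Put f5 (158 GB) in disk 4; 4 GB remain.
Put f6 (192 GB) in disk 5; 308 GB remain.
Put f7 (328 GB) in disk 6; 172 GB remain.
Put f8 (156 GB) in disk 6; 16 GB remain.
Put f9 (278 GB) in disk 5; 30 GB remain.
Put f10 (286 GB) in disk 7; 214 GB remain.
Put f11 (196 GB) in disk 7; 18 GB remain.
Put f12 (283 GB) in disk 8; 217 GB remain.
Put f13 (322 GB) in disk 9; 178 GB remain.

9 disks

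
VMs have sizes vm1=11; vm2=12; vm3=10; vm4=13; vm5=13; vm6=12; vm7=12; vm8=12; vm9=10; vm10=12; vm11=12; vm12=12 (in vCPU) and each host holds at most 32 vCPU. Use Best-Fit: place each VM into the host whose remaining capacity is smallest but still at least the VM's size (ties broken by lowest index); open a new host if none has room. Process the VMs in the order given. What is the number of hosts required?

6

Put vm1 (11 vCPU) in host 1; 21 vCPU remain.
Put vm2 (12 vCPU) in host 1; 9 vCPU remain.
Put vm3 (10 vCPU) in host 2; 22 vCPU remain.
Put vm4 (13 vCPU) in host 2; 9 vCPU remain.
Put vm5 (13 vCPU) in host 3; 19 vCPU remain.
Put vm6 (12 vCPU) in host 3; 7 vCPU remain.
Put vm7 (12 vCPU) in host 4; 20 vCPU remain.
Put vm8 (12 vCPU) in host 4; 8 vCPU remain.
Put vm9 (10 vCPU) in host 5; 22 vCPU remain.
Put vm10 (12 vCPU) in host 5; 10 vCPU remain.
Put vm11 (12 vCPU) in host 6; 20 vCPU remain.
Put vm12 (12 vCPU) in host 6; 8 vCPU remain.
Final hosts: [11,12] [10,13] [13,12] [12,12] [10,12] [12,12].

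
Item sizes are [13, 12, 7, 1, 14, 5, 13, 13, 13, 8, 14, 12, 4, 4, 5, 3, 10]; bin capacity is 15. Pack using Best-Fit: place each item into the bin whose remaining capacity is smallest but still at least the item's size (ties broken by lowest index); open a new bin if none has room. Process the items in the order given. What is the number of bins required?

12 bins

Put 13 in bin 1; 2 remain.
Put 12 in bin 2; 3 remain.
Put 7 in bin 3; 8 remain.
Put 1 in bin 1; 1 remain.
Put 14 in bin 4; 1 remain.
Put 5 in bin 3; 3 remain.
Put 13 in bin 5; 2 remain.
Put 13 in bin 6; 2 remain.
Put 13 in bin 7; 2 remain.
Put 8 in bin 8; 7 remain.
Put 14 in bin 9; 1 remain.
Put 12 in bin 10; 3 remain.
Put 4 in bin 8; 3 remain.
Put 4 in bin 11; 11 remain.
Put 5 in bin 11; 6 remain.
Put 3 in bin 2; 0 remain.
Put 10 in bin 12; 5 remain.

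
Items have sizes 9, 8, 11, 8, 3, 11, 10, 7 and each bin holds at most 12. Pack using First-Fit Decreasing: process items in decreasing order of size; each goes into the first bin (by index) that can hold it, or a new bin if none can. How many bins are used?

7 bins

Sorted descending: 11, 11, 10, 9, 8, 8, 7, 3.
Put 11 in bin 1; 1 remain.
Put 11 in bin 2; 1 remain.
Put 10 in bin 3; 2 remain.
Put 9 in bin 4; 3 remain.
Put 8 in bin 5; 4 remain.
Put 8 in bin 6; 4 remain.
Put 7 in bin 7; 5 remain.
Put 3 in bin 4; 0 remain.
Final bins: [11] [11] [10] [9,3] [8] [8] [7].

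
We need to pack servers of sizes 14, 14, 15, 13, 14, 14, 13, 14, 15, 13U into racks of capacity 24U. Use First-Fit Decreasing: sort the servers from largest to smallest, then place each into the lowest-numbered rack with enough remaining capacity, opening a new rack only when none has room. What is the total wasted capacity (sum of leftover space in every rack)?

101

Sorted descending: 15, 15, 14, 14, 14, 14, 14, 13, 13, 13.
Put 15U in rack 1; 9U remain.
Put 15U in rack 2; 9U remain.
Put 14U in rack 3; 10U remain.
Put 14U in rack 4; 10U remain.
Put 14U in rack 5; 10U remain.
Put 14U in rack 6; 10U remain.
Put 14U in rack 7; 10U remain.
Put 13U in rack 8; 11U remain.
Put 13U in rack 9; 11U remain.
Put 13U in rack 10; 11U remain.
10 racks × 24U = 240U; used 139U; unused 101U.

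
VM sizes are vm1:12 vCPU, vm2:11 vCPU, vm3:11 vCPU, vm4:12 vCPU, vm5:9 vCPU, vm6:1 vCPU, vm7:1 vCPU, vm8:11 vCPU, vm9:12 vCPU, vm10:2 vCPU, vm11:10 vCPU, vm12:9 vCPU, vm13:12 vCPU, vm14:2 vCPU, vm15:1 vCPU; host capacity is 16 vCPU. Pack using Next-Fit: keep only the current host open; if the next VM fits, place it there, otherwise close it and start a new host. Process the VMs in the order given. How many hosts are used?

vm1 (12 vCPU) → host 1 (remaining 4 vCPU)
vm2 (11 vCPU) → host 2 (remaining 5 vCPU)
vm3 (11 vCPU) → host 3 (remaining 5 vCPU)
vm4 (12 vCPU) → host 4 (remaining 4 vCPU)
vm5 (9 vCPU) → host 5 (remaining 7 vCPU)
vm6 (1 vCPU) → host 5 (remaining 6 vCPU)
vm7 (1 vCPU) → host 5 (remaining 5 vCPU)
vm8 (11 vCPU) → host 6 (remaining 5 vCPU)
vm9 (12 vCPU) → host 7 (remaining 4 vCPU)
vm10 (2 vCPU) → host 7 (remaining 2 vCPU)
vm11 (10 vCPU) → host 8 (remaining 6 vCPU)
vm12 (9 vCPU) → host 9 (remaining 7 vCPU)
vm13 (12 vCPU) → host 10 (remaining 4 vCPU)
vm14 (2 vCPU) → host 10 (remaining 2 vCPU)
vm15 (1 vCPU) → host 10 (remaining 1 vCPU)
Final hosts: [12] [11] [11] [12] [9,1,1] [11] [12,2] [10] [9] [12,2,1].

10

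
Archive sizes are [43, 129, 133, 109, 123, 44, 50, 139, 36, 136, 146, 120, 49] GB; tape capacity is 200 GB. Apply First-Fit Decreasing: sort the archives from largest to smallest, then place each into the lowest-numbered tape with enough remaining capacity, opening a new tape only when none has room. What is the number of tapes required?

8

Sorted descending: 146, 139, 136, 133, 129, 123, 120, 109, 50, 49, 44, 43, 36.
146 GB → tape 1 (remaining 54 GB)
139 GB → tape 2 (remaining 61 GB)
136 GB → tape 3 (remaining 64 GB)
133 GB → tape 4 (remaining 67 GB)
129 GB → tape 5 (remaining 71 GB)
123 GB → tape 6 (remaining 77 GB)
120 GB → tape 7 (remaining 80 GB)
109 GB → tape 8 (remaining 91 GB)
50 GB → tape 1 (remaining 4 GB)
49 GB → tape 2 (remaining 12 GB)
44 GB → tape 3 (remaining 20 GB)
43 GB → tape 4 (remaining 24 GB)
36 GB → tape 5 (remaining 35 GB)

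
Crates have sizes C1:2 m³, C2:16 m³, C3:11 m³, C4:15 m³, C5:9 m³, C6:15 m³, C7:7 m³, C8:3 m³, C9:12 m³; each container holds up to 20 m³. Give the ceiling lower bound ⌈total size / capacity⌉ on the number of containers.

Total size = 2 + 16 + 11 + 15 + 9 + 15 + 7 + 3 + 12 = 90 m³.
⌈90 / 20⌉ = 5.

5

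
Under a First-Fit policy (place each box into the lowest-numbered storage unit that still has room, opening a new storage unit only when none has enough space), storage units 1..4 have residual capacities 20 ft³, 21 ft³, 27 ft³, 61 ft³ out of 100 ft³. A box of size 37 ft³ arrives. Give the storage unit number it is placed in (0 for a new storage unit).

4

Storage units with room: storage unit 4 (61 ft³).
The first with room is storage unit 4.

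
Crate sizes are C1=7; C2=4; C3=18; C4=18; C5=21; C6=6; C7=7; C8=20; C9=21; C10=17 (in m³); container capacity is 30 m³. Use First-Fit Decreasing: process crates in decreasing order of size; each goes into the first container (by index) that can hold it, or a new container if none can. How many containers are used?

6 containers

Sorted descending: 21, 21, 20, 18, 18, 17, 7, 7, 6, 4.
container 1: place 21 m³, 9 m³ left
container 2: place 21 m³, 9 m³ left
container 3: place 20 m³, 10 m³ left
container 4: place 18 m³, 12 m³ left
container 5: place 18 m³, 12 m³ left
container 6: place 17 m³, 13 m³ left
container 1: place 7 m³, 2 m³ left
container 2: place 7 m³, 2 m³ left
container 3: place 6 m³, 4 m³ left
container 3: place 4 m³, 0 m³ left
Final containers: [21,7] [21,7] [20,6,4] [18] [18] [17].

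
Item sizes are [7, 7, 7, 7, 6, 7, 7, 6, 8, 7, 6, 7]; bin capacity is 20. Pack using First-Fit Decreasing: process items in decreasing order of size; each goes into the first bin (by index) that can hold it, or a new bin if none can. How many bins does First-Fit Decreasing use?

Sorted descending: 8, 7, 7, 7, 7, 7, 7, 7, 7, 6, 6, 6.
8 → bin 1 (remaining 12)
7 → bin 1 (remaining 5)
7 → bin 2 (remaining 13)
7 → bin 2 (remaining 6)
7 → bin 3 (remaining 13)
7 → bin 3 (remaining 6)
7 → bin 4 (remaining 13)
7 → bin 4 (remaining 6)
7 → bin 5 (remaining 13)
6 → bin 2 (remaining 0)
6 → bin 3 (remaining 0)
6 → bin 4 (remaining 0)

5 bins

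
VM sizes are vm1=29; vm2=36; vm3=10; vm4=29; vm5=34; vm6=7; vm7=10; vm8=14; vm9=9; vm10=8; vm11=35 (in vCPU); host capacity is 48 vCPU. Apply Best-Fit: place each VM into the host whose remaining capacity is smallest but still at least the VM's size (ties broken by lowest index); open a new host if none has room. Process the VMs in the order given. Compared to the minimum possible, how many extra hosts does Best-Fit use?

0

Best-Fit: [29,10,9] [36,10] [29,14] [34,7] [8,35] → 5 hosts.
Total size 221 vCPU; any packing needs at least ⌈221/48⌉ = 5 hosts.
So 5 is already optimal.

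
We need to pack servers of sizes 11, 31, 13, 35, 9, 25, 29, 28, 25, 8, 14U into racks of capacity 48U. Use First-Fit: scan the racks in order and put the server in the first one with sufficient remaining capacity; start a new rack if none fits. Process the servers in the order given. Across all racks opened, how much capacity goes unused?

rack 1: place 11U, 37U left
rack 1: place 31U, 6U left
rack 2: place 13U, 35U left
rack 2: place 35U, 0U left
rack 3: place 9U, 39U left
rack 3: place 25U, 14U left
rack 4: place 29U, 19U left
rack 5: place 28U, 20U left
rack 6: place 25U, 23U left
rack 3: place 8U, 6U left
rack 4: place 14U, 5U left
6 racks × 48U = 288U; used 228U; unused 60U.

60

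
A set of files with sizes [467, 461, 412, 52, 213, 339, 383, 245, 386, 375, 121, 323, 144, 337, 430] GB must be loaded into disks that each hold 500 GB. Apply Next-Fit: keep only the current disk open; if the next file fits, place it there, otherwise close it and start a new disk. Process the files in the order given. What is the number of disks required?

12 disks

disk 1: place 467 GB, 33 GB left
disk 2: place 461 GB, 39 GB left
disk 3: place 412 GB, 88 GB left
disk 3: place 52 GB, 36 GB left
disk 4: place 213 GB, 287 GB left
disk 5: place 339 GB, 161 GB left
disk 6: place 383 GB, 117 GB left
disk 7: place 245 GB, 255 GB left
disk 8: place 386 GB, 114 GB left
disk 9: place 375 GB, 125 GB left
disk 9: place 121 GB, 4 GB left
disk 10: place 323 GB, 177 GB left
disk 10: place 144 GB, 33 GB left
disk 11: place 337 GB, 163 GB left
disk 12: place 430 GB, 70 GB left
Final disks: [467] [461] [412,52] [213] [339] [383] [245] [386] [375,121] [323,144] [337] [430].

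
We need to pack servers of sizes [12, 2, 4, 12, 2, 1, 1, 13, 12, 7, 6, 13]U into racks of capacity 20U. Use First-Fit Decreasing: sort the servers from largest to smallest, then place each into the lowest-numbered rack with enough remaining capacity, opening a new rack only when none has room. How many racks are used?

Sorted descending: 13, 13, 12, 12, 12, 7, 6, 4, 2, 2, 1, 1.
Put 13U in rack 1; 7U remain.
Put 13U in rack 2; 7U remain.
Put 12U in rack 3; 8U remain.
Put 12U in rack 4; 8U remain.
Put 12U in rack 5; 8U remain.
Put 7U in rack 1; 0U remain.
Put 6U in rack 2; 1U remain.
Put 4U in rack 3; 4U remain.
Put 2U in rack 3; 2U remain.
Put 2U in rack 3; 0U remain.
Put 1U in rack 2; 0U remain.
Put 1U in rack 4; 7U remain.
Final racks: [13,7] [13,6,1] [12,4,2,2] [12,1] [12].

5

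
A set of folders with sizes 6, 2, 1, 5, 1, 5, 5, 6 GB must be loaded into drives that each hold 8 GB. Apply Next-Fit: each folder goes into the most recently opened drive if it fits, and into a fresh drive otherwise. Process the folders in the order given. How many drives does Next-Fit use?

drive 1: place 6 GB, 2 GB left
drive 1: place 2 GB, 0 GB left
drive 2: place 1 GB, 7 GB left
drive 2: place 5 GB, 2 GB left
drive 2: place 1 GB, 1 GB left
drive 3: place 5 GB, 3 GB left
drive 4: place 5 GB, 3 GB left
drive 5: place 6 GB, 2 GB left
Final drives: [6,2] [1,5,1] [5] [5] [6].

5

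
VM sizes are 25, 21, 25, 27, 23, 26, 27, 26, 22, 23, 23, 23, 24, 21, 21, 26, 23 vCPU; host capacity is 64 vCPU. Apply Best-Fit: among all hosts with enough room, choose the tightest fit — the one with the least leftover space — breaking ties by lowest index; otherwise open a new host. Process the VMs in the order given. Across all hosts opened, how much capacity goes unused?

25 vCPU → host 1 (remaining 39 vCPU)
21 vCPU → host 1 (remaining 18 vCPU)
25 vCPU → host 2 (remaining 39 vCPU)
27 vCPU → host 2 (remaining 12 vCPU)
23 vCPU → host 3 (remaining 41 vCPU)
26 vCPU → host 3 (remaining 15 vCPU)
27 vCPU → host 4 (remaining 37 vCPU)
26 vCPU → host 4 (remaining 11 vCPU)
22 vCPU → host 5 (remaining 42 vCPU)
23 vCPU → host 5 (remaining 19 vCPU)
23 vCPU → host 6 (remaining 41 vCPU)
23 vCPU → host 6 (remaining 18 vCPU)
24 vCPU → host 7 (remaining 40 vCPU)
21 vCPU → host 7 (remaining 19 vCPU)
21 vCPU → host 8 (remaining 43 vCPU)
26 vCPU → host 8 (remaining 17 vCPU)
23 vCPU → host 9 (remaining 41 vCPU)
9 hosts × 64 vCPU = 576 vCPU; used 406 vCPU; unused 170 vCPU.

170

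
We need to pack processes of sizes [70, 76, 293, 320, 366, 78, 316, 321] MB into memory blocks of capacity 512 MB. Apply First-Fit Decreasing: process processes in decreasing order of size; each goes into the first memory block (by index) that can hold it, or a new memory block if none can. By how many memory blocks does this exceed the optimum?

First-Fit Decreasing: [366,78] [321,76,70] [320] [316] [293] → 5 memory blocks.
5 processes exceed 256 MB (half the capacity), and no two of those can share a memory block, so at least 5 memory blocks are needed.
So 5 is already optimal.

0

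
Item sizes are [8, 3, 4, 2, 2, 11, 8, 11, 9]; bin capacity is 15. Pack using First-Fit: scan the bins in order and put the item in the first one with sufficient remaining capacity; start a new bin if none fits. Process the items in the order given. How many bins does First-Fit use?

5 bins

8 → bin 1 (remaining 7)
3 → bin 1 (remaining 4)
4 → bin 1 (remaining 0)
2 → bin 2 (remaining 13)
2 → bin 2 (remaining 11)
11 → bin 2 (remaining 0)
8 → bin 3 (remaining 7)
11 → bin 4 (remaining 4)
9 → bin 5 (remaining 6)
Final bins: [8,3,4] [2,2,11] [8] [11] [9].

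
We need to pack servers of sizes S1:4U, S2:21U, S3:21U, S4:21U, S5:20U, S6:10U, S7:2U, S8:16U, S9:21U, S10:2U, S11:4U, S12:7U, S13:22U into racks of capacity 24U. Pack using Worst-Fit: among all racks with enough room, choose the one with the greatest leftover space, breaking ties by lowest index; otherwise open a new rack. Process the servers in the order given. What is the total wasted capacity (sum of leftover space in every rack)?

S1 (4U) → rack 1 (remaining 20U)
S2 (21U) → rack 2 (remaining 3U)
S3 (21U) → rack 3 (remaining 3U)
S4 (21U) → rack 4 (remaining 3U)
S5 (20U) → rack 1 (remaining 0U)
S6 (10U) → rack 5 (remaining 14U)
S7 (2U) → rack 5 (remaining 12U)
S8 (16U) → rack 6 (remaining 8U)
S9 (21U) → rack 7 (remaining 3U)
S10 (2U) → rack 5 (remaining 10U)
S11 (4U) → rack 5 (remaining 6U)
S12 (7U) → rack 6 (remaining 1U)
S13 (22U) → rack 8 (remaining 2U)
8 racks × 24U = 192U; used 171U; unused 21U.

21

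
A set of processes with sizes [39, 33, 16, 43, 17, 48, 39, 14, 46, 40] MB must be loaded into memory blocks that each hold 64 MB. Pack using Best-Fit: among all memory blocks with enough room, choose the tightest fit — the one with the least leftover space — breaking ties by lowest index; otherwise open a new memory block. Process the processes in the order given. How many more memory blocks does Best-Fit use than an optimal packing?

0

Best-Fit: [39,16] [33] [43,17] [48,14] [39] [46] [40] → 7 memory blocks.
7 processes exceed 32 MB (half the capacity), and no two of those can share a memory block, so at least 7 memory blocks are needed.
So 7 is already optimal.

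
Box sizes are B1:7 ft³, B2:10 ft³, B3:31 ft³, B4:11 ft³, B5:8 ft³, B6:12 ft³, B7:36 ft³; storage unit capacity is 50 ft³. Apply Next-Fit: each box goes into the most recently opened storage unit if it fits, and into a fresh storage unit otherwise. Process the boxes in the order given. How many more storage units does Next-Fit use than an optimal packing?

Next-Fit: [7,10,31] [11,8,12] [36] → 3 storage units.
Total size 115 ft³; any packing needs at least ⌈115/50⌉ = 3 storage units.
So 3 is already optimal.

0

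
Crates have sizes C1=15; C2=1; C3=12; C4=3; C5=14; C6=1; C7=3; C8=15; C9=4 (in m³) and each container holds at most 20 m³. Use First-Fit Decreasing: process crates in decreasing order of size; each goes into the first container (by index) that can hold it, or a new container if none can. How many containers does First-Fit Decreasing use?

Sorted descending: 15, 15, 14, 12, 4, 3, 3, 1, 1.
Put 15 m³ in container 1; 5 m³ remain.
Put 15 m³ in container 2; 5 m³ remain.
Put 14 m³ in container 3; 6 m³ remain.
Put 12 m³ in container 4; 8 m³ remain.
Put 4 m³ in container 1; 1 m³ remain.
Put 3 m³ in container 2; 2 m³ remain.
Put 3 m³ in container 3; 3 m³ remain.
Put 1 m³ in container 1; 0 m³ remain.
Put 1 m³ in container 2; 1 m³ remain.

4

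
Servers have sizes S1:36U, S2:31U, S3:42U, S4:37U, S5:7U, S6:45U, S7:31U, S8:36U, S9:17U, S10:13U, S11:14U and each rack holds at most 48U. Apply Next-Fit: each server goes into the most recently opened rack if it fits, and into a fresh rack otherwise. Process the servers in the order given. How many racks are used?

Put S1 (36U) in rack 1; 12U remain.
Put S2 (31U) in rack 2; 17U remain.
Put S3 (42U) in rack 3; 6U remain.
Put S4 (37U) in rack 4; 11U remain.
Put S5 (7U) in rack 4; 4U remain.
Put S6 (45U) in rack 5; 3U remain.
Put S7 (31U) in rack 6; 17U remain.
Put S8 (36U) in rack 7; 12U remain.
Put S9 (17U) in rack 8; 31U remain.
Put S10 (13U) in rack 8; 18U remain.
Put S11 (14U) in rack 8; 4U remain.

8 racks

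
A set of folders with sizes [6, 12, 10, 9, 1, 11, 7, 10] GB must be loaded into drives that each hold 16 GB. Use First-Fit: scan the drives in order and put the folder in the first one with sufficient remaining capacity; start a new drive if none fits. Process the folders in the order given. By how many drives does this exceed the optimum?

First-Fit: [6,10] [12,1] [9,7] [11] [10] → 5 drives.
Total size 66 GB; any packing needs at least ⌈66/16⌉ = 5 drives.
So 5 is already optimal.

0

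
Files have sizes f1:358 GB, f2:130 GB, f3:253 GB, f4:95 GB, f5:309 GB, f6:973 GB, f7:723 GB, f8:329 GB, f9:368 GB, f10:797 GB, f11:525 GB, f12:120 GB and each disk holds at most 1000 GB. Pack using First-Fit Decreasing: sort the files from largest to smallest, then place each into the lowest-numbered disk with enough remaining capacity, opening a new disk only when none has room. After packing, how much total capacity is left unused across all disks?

1020

Sorted descending: 973, 797, 723, 525, 368, 358, 329, 309, 253, 130, 120, 95.
973 GB → disk 1 (remaining 27 GB)
797 GB → disk 2 (remaining 203 GB)
723 GB → disk 3 (remaining 277 GB)
525 GB → disk 4 (remaining 475 GB)
368 GB → disk 4 (remaining 107 GB)
358 GB → disk 5 (remaining 642 GB)
329 GB → disk 5 (remaining 313 GB)
309 GB → disk 5 (remaining 4 GB)
253 GB → disk 3 (remaining 24 GB)
130 GB → disk 2 (remaining 73 GB)
120 GB → disk 6 (remaining 880 GB)
95 GB → disk 4 (remaining 12 GB)
6 disks × 1000 GB = 6000 GB; used 4980 GB; unused 1020 GB.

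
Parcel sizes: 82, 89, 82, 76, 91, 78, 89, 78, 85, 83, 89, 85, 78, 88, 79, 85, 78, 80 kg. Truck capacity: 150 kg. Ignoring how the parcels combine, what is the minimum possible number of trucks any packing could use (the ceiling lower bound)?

Total size = 82 + 89 + 82 + 76 + 91 + 78 + 89 + 78 + 85 + 83 + 89 + 85 + 78 + 88 + 79 + 85 + 78 + 80 = 1495 kg.
⌈1495 / 150⌉ = 10.

10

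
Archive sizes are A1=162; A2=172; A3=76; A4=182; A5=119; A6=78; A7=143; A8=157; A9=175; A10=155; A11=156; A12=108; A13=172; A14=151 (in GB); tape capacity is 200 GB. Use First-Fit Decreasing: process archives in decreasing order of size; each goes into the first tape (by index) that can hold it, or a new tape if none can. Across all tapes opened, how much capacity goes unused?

Sorted descending: 182, 175, 172, 172, 162, 157, 156, 155, 151, 143, 119, 108, 78, 76.
182 GB → tape 1 (remaining 18 GB)
175 GB → tape 2 (remaining 25 GB)
172 GB → tape 3 (remaining 28 GB)
172 GB → tape 4 (remaining 28 GB)
162 GB → tape 5 (remaining 38 GB)
157 GB → tape 6 (remaining 43 GB)
156 GB → tape 7 (remaining 44 GB)
155 GB → tape 8 (remaining 45 GB)
151 GB → tape 9 (remaining 49 GB)
143 GB → tape 10 (remaining 57 GB)
119 GB → tape 11 (remaining 81 GB)
108 GB → tape 12 (remaining 92 GB)
78 GB → tape 11 (remaining 3 GB)
76 GB → tape 12 (remaining 16 GB)
12 tapes × 200 GB = 2400 GB; used 2006 GB; unused 394 GB.

394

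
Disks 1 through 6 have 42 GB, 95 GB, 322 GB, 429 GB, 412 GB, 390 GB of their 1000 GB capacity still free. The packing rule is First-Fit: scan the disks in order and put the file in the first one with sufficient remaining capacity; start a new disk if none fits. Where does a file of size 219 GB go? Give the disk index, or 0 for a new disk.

3

Disks with room: disk 3 (322 GB), disk 4 (429 GB), disk 5 (412 GB), disk 6 (390 GB).
The first with room is disk 3.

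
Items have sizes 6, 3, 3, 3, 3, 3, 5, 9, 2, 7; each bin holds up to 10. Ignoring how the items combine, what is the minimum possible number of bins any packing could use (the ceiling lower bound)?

Total size = 6 + 3 + 3 + 3 + 3 + 3 + 5 + 9 + 2 + 7 = 44.
⌈44 / 10⌉ = 5.

5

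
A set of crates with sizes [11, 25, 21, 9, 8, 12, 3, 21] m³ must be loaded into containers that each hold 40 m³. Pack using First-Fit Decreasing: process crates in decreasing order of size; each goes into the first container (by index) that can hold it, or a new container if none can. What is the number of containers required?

Sorted descending: 25, 21, 21, 12, 11, 9, 8, 3.
Put 25 m³ in container 1; 15 m³ remain.
Put 21 m³ in container 2; 19 m³ remain.
Put 21 m³ in container 3; 19 m³ remain.
Put 12 m³ in container 1; 3 m³ remain.
Put 11 m³ in container 2; 8 m³ remain.
Put 9 m³ in container 3; 10 m³ remain.
Put 8 m³ in container 2; 0 m³ remain.
Put 3 m³ in container 1; 0 m³ remain.
Final containers: [25,12,3] [21,11,8] [21,9].

3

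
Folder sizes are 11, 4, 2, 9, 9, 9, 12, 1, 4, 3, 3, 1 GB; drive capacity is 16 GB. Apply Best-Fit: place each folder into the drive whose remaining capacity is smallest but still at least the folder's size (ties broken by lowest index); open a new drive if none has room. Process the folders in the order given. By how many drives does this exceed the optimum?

0

Best-Fit: [11,4,1] [2,9,3,1] [9,3] [9] [12,4] → 5 drives.
Total size 68 GB; any packing needs at least ⌈68/16⌉ = 5 drives.
So 5 is already optimal.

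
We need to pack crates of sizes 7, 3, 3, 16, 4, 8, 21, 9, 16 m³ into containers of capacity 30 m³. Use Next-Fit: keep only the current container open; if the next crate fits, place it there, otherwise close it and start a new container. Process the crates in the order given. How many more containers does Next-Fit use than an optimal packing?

Next-Fit: [7,3,3,16] [4,8] [21,9] [16] → 4 containers.
Total size 87 m³; any packing needs at least ⌈87/30⌉ = 3 containers.
An optimal packing achieves that bound: [21,9] [16,8,4] [16,7,3,3] → 3 containers.
Excess: 4 − 3 = 1.

1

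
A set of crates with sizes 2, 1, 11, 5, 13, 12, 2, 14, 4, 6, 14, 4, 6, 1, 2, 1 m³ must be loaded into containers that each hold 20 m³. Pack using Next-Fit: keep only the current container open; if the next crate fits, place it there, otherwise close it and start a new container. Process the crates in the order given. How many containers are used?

Put 2 m³ in container 1; 18 m³ remain.
Put 1 m³ in container 1; 17 m³ remain.
Put 11 m³ in container 1; 6 m³ remain.
Put 5 m³ in container 1; 1 m³ remain.
Put 13 m³ in container 2; 7 m³ remain.
Put 12 m³ in container 3; 8 m³ remain.
Put 2 m³ in container 3; 6 m³ remain.
Put 14 m³ in container 4; 6 m³ remain.
Put 4 m³ in container 4; 2 m³ remain.
Put 6 m³ in container 5; 14 m³ remain.
Put 14 m³ in container 5; 0 m³ remain.
Put 4 m³ in container 6; 16 m³ remain.
Put 6 m³ in container 6; 10 m³ remain.
Put 1 m³ in container 6; 9 m³ remain.
Put 2 m³ in container 6; 7 m³ remain.
Put 1 m³ in container 6; 6 m³ remain.

6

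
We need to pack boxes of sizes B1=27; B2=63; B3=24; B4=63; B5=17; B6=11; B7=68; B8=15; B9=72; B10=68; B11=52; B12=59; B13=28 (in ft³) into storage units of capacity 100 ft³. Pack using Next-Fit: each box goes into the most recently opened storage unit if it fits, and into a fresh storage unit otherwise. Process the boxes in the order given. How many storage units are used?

B1 (27 ft³) → storage unit 1 (remaining 73 ft³)
B2 (63 ft³) → storage unit 1 (remaining 10 ft³)
B3 (24 ft³) → storage unit 2 (remaining 76 ft³)
B4 (63 ft³) → storage unit 2 (remaining 13 ft³)
B5 (17 ft³) → storage unit 3 (remaining 83 ft³)
B6 (11 ft³) → storage unit 3 (remaining 72 ft³)
B7 (68 ft³) → storage unit 3 (remaining 4 ft³)
B8 (15 ft³) → storage unit 4 (remaining 85 ft³)
B9 (72 ft³) → storage unit 4 (remaining 13 ft³)
B10 (68 ft³) → storage unit 5 (remaining 32 ft³)
B11 (52 ft³) → storage unit 6 (remaining 48 ft³)
B12 (59 ft³) → storage unit 7 (remaining 41 ft³)
B13 (28 ft³) → storage unit 7 (remaining 13 ft³)
Final storage units: [27,63] [24,63] [17,11,68] [15,72] [68] [52] [59,28].

7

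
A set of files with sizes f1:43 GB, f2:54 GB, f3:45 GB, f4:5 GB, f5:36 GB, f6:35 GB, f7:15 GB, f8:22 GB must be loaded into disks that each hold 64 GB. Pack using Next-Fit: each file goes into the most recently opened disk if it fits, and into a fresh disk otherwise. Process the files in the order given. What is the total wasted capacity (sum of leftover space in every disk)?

129

f1 (43 GB) → disk 1 (remaining 21 GB)
f2 (54 GB) → disk 2 (remaining 10 GB)
f3 (45 GB) → disk 3 (remaining 19 GB)
f4 (5 GB) → disk 3 (remaining 14 GB)
f5 (36 GB) → disk 4 (remaining 28 GB)
f6 (35 GB) → disk 5 (remaining 29 GB)
f7 (15 GB) → disk 5 (remaining 14 GB)
f8 (22 GB) → disk 6 (remaining 42 GB)
6 disks × 64 GB = 384 GB; used 255 GB; unused 129 GB.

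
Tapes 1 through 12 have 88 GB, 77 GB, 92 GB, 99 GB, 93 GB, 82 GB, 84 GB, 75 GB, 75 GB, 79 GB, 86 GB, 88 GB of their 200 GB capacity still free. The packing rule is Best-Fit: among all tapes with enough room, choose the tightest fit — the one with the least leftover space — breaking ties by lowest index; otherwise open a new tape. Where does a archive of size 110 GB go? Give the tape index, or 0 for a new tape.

0

No tape has ≥ 110 GB free, so a new tape is opened.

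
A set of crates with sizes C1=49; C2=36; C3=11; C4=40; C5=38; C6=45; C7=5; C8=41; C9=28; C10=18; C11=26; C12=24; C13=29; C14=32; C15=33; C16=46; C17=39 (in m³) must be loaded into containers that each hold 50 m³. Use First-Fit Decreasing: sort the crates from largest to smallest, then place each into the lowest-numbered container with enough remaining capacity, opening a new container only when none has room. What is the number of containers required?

Sorted descending: 49, 46, 45, 41, 40, 39, 38, 36, 33, 32, 29, 28, 26, 24, 18, 11, 5.
49 m³ → container 1 (remaining 1 m³)
46 m³ → container 2 (remaining 4 m³)
45 m³ → container 3 (remaining 5 m³)
41 m³ → container 4 (remaining 9 m³)
40 m³ → container 5 (remaining 10 m³)
39 m³ → container 6 (remaining 11 m³)
38 m³ → container 7 (remaining 12 m³)
36 m³ → container 8 (remaining 14 m³)
33 m³ → container 9 (remaining 17 m³)
32 m³ → container 10 (remaining 18 m³)
29 m³ → container 11 (remaining 21 m³)
28 m³ → container 12 (remaining 22 m³)
26 m³ → container 13 (remaining 24 m³)
24 m³ → container 13 (remaining 0 m³)
18 m³ → container 10 (remaining 0 m³)
11 m³ → container 6 (remaining 0 m³)
5 m³ → container 3 (remaining 0 m³)
Final containers: [49] [46] [45,5] [41] [40] [39,11] [38] [36] [33] [32,18] [29] [28] [26,24].

13 containers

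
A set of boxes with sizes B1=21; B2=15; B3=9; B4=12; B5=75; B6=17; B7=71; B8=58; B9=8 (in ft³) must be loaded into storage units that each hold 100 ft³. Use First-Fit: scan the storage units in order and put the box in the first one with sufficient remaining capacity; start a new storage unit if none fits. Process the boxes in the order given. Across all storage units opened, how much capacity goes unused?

114

storage unit 1: place B1 (21 ft³), 79 ft³ left
storage unit 1: place B2 (15 ft³), 64 ft³ left
storage unit 1: place B3 (9 ft³), 55 ft³ left
storage unit 1: place B4 (12 ft³), 43 ft³ left
storage unit 2: place B5 (75 ft³), 25 ft³ left
storage unit 1: place B6 (17 ft³), 26 ft³ left
storage unit 3: place B7 (71 ft³), 29 ft³ left
storage unit 4: place B8 (58 ft³), 42 ft³ left
storage unit 1: place B9 (8 ft³), 18 ft³ left
4 storage units × 100 ft³ = 400 ft³; used 286 ft³; unused 114 ft³.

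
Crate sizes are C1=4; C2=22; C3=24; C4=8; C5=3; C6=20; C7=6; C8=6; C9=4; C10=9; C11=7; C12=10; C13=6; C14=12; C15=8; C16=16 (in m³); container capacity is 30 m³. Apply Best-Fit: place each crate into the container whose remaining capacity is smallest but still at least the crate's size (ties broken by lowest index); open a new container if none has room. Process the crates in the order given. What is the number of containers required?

container 1: place C1 (4 m³), 26 m³ left
container 1: place C2 (22 m³), 4 m³ left
container 2: place C3 (24 m³), 6 m³ left
container 3: place C4 (8 m³), 22 m³ left
container 1: place C5 (3 m³), 1 m³ left
container 3: place C6 (20 m³), 2 m³ left
container 2: place C7 (6 m³), 0 m³ left
container 4: place C8 (6 m³), 24 m³ left
container 4: place C9 (4 m³), 20 m³ left
container 4: place C10 (9 m³), 11 m³ left
container 4: place C11 (7 m³), 4 m³ left
container 5: place C12 (10 m³), 20 m³ left
container 5: place C13 (6 m³), 14 m³ left
container 5: place C14 (12 m³), 2 m³ left
container 6: place C15 (8 m³), 22 m³ left
container 6: place C16 (16 m³), 6 m³ left

6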